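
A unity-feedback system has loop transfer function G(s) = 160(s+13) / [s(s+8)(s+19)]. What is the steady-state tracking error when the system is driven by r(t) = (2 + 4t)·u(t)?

G(s) has one factor of s in the denominator, so the system is type 1. By superposition:
  • 2: tracked with zero error.
  • 4t: e_ss = 4/K_v with K_v=260/19 → 19/65.
Total e_ss = 19/65.

19/65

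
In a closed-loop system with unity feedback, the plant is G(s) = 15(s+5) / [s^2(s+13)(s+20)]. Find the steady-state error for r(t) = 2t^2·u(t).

208/15

System type = 2 (two poles at s=0).
K_a = lim_{s→0} s^2·G(s) = 15·5 / (13·20) = 15/52.
r(t) = 2t^2 gives R(s) = 4/s^3.
e_ss = 4/K_a = 4/(15/52) = 208/15.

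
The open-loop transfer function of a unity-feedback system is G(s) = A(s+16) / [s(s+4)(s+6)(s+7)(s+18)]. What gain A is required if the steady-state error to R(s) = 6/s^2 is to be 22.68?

50

System type = 1 (one pole at s=0).
K_v = lim_{s→0} s·G(s) = A·16 / (4·6·7·18) = (1/189)·A.
e_ss = 6/K_v = 22.68 ⇒ K_v = 50/189 ⇒ A = (50/189)/(1/189) = 50.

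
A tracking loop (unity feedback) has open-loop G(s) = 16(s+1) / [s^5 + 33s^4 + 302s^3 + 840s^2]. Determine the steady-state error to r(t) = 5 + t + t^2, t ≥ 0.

Factoring s^2 from the denominator leaves a polynomial with constant term 840, so the system is type 2. By superposition:
  • 5: tracked with zero error.
  • t: tracked with zero error.
  • t^2: e_ss = 2/K_a with K_a=2/105 → 105.
Total e_ss = 105.

105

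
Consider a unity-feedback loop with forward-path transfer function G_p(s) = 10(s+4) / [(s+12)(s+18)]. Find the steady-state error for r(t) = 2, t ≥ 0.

No free integrators in G_p(s): this is a type 0 system.
K_p = lim_{s→0} G_p(s) = 10·4 / (12·18) = 5/27.
e_ss = 2/(1 + K_p) = 2/(32/27) = 1.6875.

1.6875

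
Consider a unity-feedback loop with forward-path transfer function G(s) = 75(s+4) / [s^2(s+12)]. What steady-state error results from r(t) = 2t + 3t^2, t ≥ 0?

Two free integrators in G(s): this is a type 2 system. Taking each input component in turn:
  • 2t: tracked with zero error.
  • 3t^2: e_ss = 6/K_a with K_a=25 → 0.24.
Total e_ss = 0.24.

0.24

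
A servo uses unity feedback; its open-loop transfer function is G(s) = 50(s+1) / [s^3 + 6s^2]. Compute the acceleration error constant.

25/3

Factoring s^2 from the denominator leaves a polynomial with constant term 6, so the system is type 2.
K_a = lim_{s→0} s^2·G(s) = 50·1 / 6 = 25/3.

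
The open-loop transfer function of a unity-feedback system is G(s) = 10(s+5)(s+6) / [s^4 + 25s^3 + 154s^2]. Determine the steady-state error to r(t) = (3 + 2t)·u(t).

The denominator has no term below 154s^2 — 2 poles at s=0, type 2. Taking each input component in turn:
  • 3: tracked with zero error.
  • 2t: tracked with zero error.
Total e_ss = 0.

0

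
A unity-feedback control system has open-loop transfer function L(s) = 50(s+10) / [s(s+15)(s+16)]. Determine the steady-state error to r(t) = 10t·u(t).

One free integrator in L(s): this is a type 1 system.
K_v = lim_{s→0} s·L(s) = 50·10 / (15·16) = 25/12.
e_ss = 10/K_v = 10/(25/12) = 4.8.

4.8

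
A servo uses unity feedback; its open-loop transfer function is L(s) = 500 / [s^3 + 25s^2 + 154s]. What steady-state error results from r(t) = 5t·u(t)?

1.54

The denominator has no term below 154s — 1 pole at s=0, type 1.
K_v = lim_{s→0} s·L(s) = 500 / 154 = 250/77.
e_ss = 5/K_v = 5/(250/77) = 1.54.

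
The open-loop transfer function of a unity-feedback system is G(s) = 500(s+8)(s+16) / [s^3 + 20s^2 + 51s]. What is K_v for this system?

Factoring s from the denominator leaves a polynomial with constant term 51, so the system is type 1.
K_v = lim_{s→0} s·G(s) = 500·8·16 / 51 = 64000/51.

64000/51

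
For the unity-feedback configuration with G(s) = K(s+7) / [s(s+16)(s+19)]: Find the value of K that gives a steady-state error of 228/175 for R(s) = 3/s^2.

System type = 1 (one pole at s=0).
K_v = lim_{s→0} s·G(s) = K·7 / (16·19) = (7/304)·K.
e_ss = 3/K_v = 228/175 ⇒ K_v = 175/76 ⇒ K = (175/76)/(7/304) = 100.

100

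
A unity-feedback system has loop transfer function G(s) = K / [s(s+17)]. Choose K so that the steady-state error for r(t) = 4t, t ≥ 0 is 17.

4

The open loop has one pole at the origin → type 1 system.
K_v = lim_{s→0} s·G(s) = K / (17) = (1/17)·K.
e_ss = 4/K_v = 17 ⇒ K_v = 4/17 ⇒ K = (4/17)/(1/17) = 4.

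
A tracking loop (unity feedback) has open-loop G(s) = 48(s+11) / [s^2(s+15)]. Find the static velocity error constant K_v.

K_v = lim_{s→0} s·G(s); with 2 poles at the origin the limit diverges, so K_v = ∞.

infinity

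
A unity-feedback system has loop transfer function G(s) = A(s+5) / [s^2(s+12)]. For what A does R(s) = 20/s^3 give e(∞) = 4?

The open loop has two poles at the origin → type 2 system.
K_a = lim_{s→0} s^2·G(s) = A·5 / (12) = (5/12)·A.
e_ss = 20/K_a = 4 ⇒ K_a = 5 ⇒ A = 5/(5/12) = 12.

12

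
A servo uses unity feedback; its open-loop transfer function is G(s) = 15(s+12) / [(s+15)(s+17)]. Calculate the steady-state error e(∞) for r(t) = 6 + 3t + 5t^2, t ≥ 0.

infinity

No free integrators in G(s): this is a type 0 system. By superposition:
  • 6: e_ss = 6/(1+K_p) with K_p=12/17 → 102/29.
  • 3t: a type-0 system cannot track it, e_ss → ∞.
  • 5t^2: a type-0 system cannot track it, e_ss → ∞.
The unbounded component dominates.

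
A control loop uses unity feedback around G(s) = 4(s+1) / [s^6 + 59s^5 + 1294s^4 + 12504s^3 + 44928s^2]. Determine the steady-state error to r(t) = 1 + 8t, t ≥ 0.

The denominator has no term below 44928s^2 — 2 poles at s=0, type 2. Treating each term separately:
  • 1: tracked with zero error.
  • 8t: tracked with zero error.
Total e_ss = 0.

0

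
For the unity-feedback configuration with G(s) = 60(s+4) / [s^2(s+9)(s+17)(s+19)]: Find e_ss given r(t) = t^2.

24.225

The open loop has two poles at the origin → type 2 system.
K_a = lim_{s→0} s^2·G(s) = 60·4 / (9·17·19) = 80/969.
r(t) = t^2 gives R(s) = 2/s^3.
e_ss = 2/K_a = 2/(80/969) = 24.225.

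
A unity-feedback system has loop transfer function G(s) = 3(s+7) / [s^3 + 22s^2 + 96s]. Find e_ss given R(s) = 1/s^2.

The denominator has no term below 96s — 1 pole at s=0, type 1.
K_v = lim_{s→0} s·G(s) = 3·7 / 96 = 7/32.
e_ss = 1/K_v = 1/(7/32) = 32/7.

32/7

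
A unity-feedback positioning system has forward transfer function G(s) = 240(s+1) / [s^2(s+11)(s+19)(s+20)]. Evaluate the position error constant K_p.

infinity

K_p = lim_{s→0} G(s); with 2 poles at the origin the limit diverges, so K_p = ∞.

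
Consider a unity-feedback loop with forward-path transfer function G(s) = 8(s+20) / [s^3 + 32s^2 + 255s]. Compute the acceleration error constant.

0

The denominator has no term below 255s — 1 pole at s=0, type 1.
K_a = lim_{s→0} s^2·G(s) = 0 (the extra factor of s kills the finite limit).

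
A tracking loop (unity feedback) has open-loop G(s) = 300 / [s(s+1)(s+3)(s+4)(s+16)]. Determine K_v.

One free integrator in G(s): this is a type 1 system.
K_v = lim_{s→0} s·G(s) = 300 / (1·3·4·16) = 1.5625.

1.5625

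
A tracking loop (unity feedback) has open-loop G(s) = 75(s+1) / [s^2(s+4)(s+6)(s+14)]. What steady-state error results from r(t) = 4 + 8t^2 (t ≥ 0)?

71.68

The open loop has two poles at the origin → type 2 system. Taking each input component in turn:
  • 4: tracked with zero error.
  • 8t^2: e_ss = 16/K_a with K_a=25/112 → 71.68.
Total e_ss = 71.68.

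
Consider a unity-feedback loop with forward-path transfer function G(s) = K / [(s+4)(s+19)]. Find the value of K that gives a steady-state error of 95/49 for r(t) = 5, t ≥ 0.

G(s) has no factors of s in the denominator, so the system is type 0.
K_p = lim_{s→0} G(s) = K / (4·19) = (1/76)·K.
e_ss = 5/(1 + K_p) = 95/49 ⇒ 1 + (1/76)·K = 49/19 ⇒ K = 120.

120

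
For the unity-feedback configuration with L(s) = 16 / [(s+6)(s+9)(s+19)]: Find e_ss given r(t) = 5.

No free integrators in L(s): this is a type 0 system.
K_p = lim_{s→0} L(s) = 16 / (6·9·19) = 8/513.
e_ss = 5/(1 + K_p) = 5/(521/513) = 2565/521.

2565/521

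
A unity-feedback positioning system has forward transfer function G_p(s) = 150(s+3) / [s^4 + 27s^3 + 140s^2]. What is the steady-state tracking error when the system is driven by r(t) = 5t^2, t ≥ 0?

28/9

Lowest-order denominator term is 140s^2, so the open loop has 2 poles at the origin → type 2 system.
K_a = lim_{s→0} s^2·G_p(s) = 150·3 / 140 = 45/14.
r(t) = 5t^2 gives R(s) = 10/s^3.
e_ss = 10/K_a = 10/(45/14) = 28/9.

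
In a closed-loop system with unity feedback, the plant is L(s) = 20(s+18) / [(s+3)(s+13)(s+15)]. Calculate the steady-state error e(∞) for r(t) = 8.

The open loop has no poles at the origin → type 0 system.
K_p = lim_{s→0} L(s) = 20·18 / (3·13·15) = 8/13.
e_ss = 8/(1 + K_p) = 8/(21/13) = 104/21.

104/21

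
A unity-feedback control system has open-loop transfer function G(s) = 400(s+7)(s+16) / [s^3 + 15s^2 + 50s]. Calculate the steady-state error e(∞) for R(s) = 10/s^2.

5/448

Factoring s from the denominator leaves a polynomial with constant term 50, so the system is type 1.
K_v = lim_{s→0} s·G(s) = 400·7·16 / 50 = 896.
e_ss = 10/K_v = 10/896 = 5/448.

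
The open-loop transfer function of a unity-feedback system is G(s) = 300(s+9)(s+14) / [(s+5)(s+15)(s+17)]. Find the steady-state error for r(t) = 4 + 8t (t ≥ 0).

The open loop has no poles at the origin → type 0 system. By superposition:
  • 4: e_ss = 4/(1+K_p) with K_p=504/17 → 68/521.
  • 8t: a type-0 system cannot track it, e_ss → ∞.
The unbounded component dominates.

infinity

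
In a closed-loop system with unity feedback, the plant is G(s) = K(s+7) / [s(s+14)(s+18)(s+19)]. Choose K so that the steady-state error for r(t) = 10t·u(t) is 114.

60

One free integrator in G(s): this is a type 1 system.
K_v = lim_{s→0} s·G(s) = K·7 / (14·18·19) = (1/684)·K.
e_ss = 10/K_v = 114 ⇒ K_v = 5/57 ⇒ K = (5/57)/(1/684) = 60.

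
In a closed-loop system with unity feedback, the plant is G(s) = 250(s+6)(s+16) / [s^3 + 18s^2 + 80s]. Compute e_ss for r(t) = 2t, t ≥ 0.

1/150

Lowest-order denominator term is 80s, so the open loop has 1 pole at the origin → type 1 system.
K_v = lim_{s→0} s·G(s) = 250·6·16 / 80 = 300.
e_ss = 2/K_v = 2/300 = 1/150.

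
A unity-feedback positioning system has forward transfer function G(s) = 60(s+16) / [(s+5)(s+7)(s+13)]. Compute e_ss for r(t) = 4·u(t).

No free integrators in G(s): this is a type 0 system.
K_p = lim_{s→0} G(s) = 60·16 / (5·7·13) = 192/91.
e_ss = 4/(1 + K_p) = 4/(283/91) = 364/283.

364/283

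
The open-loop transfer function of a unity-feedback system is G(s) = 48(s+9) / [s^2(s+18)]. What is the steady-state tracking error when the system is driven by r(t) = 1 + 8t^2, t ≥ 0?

2/3

The open loop has two poles at the origin → type 2 system. Taking each input component in turn:
  • 1: tracked with zero error.
  • 8t^2: e_ss = 16/K_a with K_a=24 → 2/3.
Total e_ss = 2/3.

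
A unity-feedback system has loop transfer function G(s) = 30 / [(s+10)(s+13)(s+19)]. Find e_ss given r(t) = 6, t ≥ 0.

System type = 0 (no poles at s=0).
K_p = lim_{s→0} G(s) = 30 / (10·13·19) = 3/247.
e_ss = 6/(1 + K_p) = 6/(250/247) = 5.928.

5.928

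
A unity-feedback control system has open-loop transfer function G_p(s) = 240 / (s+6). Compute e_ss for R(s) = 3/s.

3/41

System type = 0 (no poles at s=0).
K_p = lim_{s→0} G_p(s) = 240 / (6) = 40.
e_ss = 3/(1 + K_p) = 3/41.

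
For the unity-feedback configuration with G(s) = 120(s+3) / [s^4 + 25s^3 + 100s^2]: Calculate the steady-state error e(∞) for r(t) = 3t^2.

5/3

Factoring s^2 from the denominator leaves a polynomial with constant term 100, so the system is type 2.
K_a = lim_{s→0} s^2·G(s) = 120·3 / 100 = 3.6.
r(t) = 3t^2 gives R(s) = 6/s^3.
e_ss = 6/K_a = 6/3.6 = 5/3.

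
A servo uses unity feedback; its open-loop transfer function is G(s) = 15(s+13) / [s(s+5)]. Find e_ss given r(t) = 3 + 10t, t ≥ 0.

G(s) has one factor of s in the denominator, so the system is type 1. By superposition:
  • 3: tracked with zero error.
  • 10t: e_ss = 10/K_v with K_v=39 → 10/39.
Total e_ss = 10/39.

10/39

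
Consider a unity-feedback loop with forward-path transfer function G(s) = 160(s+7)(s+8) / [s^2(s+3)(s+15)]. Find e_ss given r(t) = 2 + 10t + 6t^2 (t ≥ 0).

27/448

System type = 2 (two poles at s=0). Treating each term separately:
  • 2: tracked with zero error.
  • 10t: tracked with zero error.
  • 6t^2: e_ss = 12/K_a with K_a=1792/9 → 27/448.
Total e_ss = 27/448.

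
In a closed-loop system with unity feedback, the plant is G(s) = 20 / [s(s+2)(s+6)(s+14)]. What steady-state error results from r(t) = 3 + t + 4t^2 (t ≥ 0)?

System type = 1 (one pole at s=0). By superposition:
  • 3: tracked with zero error.
  • t: e_ss = 1/K_v with K_v=5/42 → 8.4.
  • 4t^2: a type-1 system cannot track it, e_ss → ∞.
The unbounded component dominates.

infinity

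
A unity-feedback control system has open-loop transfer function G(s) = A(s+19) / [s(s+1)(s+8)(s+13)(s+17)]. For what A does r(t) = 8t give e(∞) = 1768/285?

120

G(s) has one factor of s in the denominator, so the system is type 1.
K_v = lim_{s→0} s·G(s) = A·19 / (1·8·13·17) = (19/1768)·A.
e_ss = 8/K_v = 1768/285 ⇒ K_v = 285/221 ⇒ A = (285/221)/(19/1768) = 120.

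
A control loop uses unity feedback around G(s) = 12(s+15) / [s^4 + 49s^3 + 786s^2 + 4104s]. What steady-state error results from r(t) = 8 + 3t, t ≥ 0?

The denominator has no term below 4104s — 1 pole at s=0, type 1. Treating each term separately:
  • 8: tracked with zero error.
  • 3t: e_ss = 3/K_v with K_v=5/114 → 68.4.
Total e_ss = 68.4.

68.4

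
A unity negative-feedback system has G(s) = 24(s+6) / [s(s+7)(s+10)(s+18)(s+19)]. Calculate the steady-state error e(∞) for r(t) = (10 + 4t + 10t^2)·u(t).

infinity

The open loop has one pole at the origin → type 1 system. By superposition:
  • 10: tracked with zero error.
  • 4t: e_ss = 4/K_v with K_v=4/665 → 665.
  • 10t^2: a type-1 system cannot track it, e_ss → ∞.
The unbounded component dominates.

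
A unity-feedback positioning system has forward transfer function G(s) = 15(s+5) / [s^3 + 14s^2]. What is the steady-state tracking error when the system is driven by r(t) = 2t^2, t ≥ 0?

The denominator has no term below 14s^2 — 2 poles at s=0, type 2.
K_a = lim_{s→0} s^2·G(s) = 15·5 / 14 = 75/14.
r(t) = 2t^2 gives R(s) = 4/s^3.
e_ss = 4/K_a = 4/(75/14) = 56/75.

56/75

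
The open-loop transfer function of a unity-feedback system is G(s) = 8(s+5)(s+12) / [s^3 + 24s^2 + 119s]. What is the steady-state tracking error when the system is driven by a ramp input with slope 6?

Factoring s from the denominator leaves a polynomial with constant term 119, so the system is type 1.
K_v = lim_{s→0} s·G(s) = 8·5·12 / 119 = 480/119.
e_ss = 6/K_v = 6/(480/119) = 1.4875.

1.4875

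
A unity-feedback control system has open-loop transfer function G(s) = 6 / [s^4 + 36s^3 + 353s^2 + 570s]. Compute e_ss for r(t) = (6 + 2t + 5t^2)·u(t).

Factoring s from the denominator leaves a polynomial with constant term 570, so the system is type 1. By superposition:
  • 6: tracked with zero error.
  • 2t: e_ss = 2/K_v with K_v=1/95 → 190.
  • 5t^2: a type-1 system cannot track it, e_ss → ∞.
The unbounded component dominates.

infinity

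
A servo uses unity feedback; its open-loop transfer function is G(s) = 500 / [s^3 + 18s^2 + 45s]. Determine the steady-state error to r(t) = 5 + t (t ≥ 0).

0.09

Factoring s from the denominator leaves a polynomial with constant term 45, so the system is type 1. Treating each term separately:
  • 5: tracked with zero error.
  • t: e_ss = 1/K_v with K_v=100/9 → 0.09.
Total e_ss = 0.09.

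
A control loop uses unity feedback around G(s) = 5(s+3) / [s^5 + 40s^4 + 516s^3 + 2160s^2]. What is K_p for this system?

K_p = lim_{s→0} G(s); with 2 poles at the origin the limit diverges, so K_p = ∞.

infinity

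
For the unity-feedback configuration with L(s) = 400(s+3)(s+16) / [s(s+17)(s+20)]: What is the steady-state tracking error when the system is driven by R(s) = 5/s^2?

L(s) has one factor of s in the denominator, so the system is type 1.
K_v = lim_{s→0} s·L(s) = 400·3·16 / (17·20) = 960/17.
e_ss = 5/K_v = 5/(960/17) = 17/192.

17/192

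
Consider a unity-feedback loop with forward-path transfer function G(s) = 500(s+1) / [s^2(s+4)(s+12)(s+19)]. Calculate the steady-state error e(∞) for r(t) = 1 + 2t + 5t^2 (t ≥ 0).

The open loop has two poles at the origin → type 2 system. Taking each input component in turn:
  • 1: tracked with zero error.
  • 2t: tracked with zero error.
  • 5t^2: e_ss = 10/K_a with K_a=125/228 → 18.24.
Total e_ss = 18.24.

18.24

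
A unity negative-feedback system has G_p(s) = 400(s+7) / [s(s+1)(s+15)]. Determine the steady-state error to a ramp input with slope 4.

3/140

System type = 1 (one pole at s=0).
K_v = lim_{s→0} s·G_p(s) = 400·7 / (1·15) = 560/3.
e_ss = 4/K_v = 4/(560/3) = 3/140.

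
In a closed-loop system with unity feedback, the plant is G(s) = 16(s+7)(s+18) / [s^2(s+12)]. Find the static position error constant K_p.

infinity

K_p = lim_{s→0} G(s); with 2 poles at the origin the limit diverges, so K_p = ∞.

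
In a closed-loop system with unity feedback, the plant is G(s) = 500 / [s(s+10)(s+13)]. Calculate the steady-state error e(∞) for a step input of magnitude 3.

0

The open loop has one pole at the origin → type 1 system.
K_p = ∞ for a type-1 system; e_ss to a step is zero.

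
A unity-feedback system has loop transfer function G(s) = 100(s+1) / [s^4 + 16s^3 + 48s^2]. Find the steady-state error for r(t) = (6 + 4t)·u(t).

Factoring s^2 from the denominator leaves a polynomial with constant term 48, so the system is type 2. By superposition:
  • 6: tracked with zero error.
  • 4t: tracked with zero error.
Total e_ss = 0.

0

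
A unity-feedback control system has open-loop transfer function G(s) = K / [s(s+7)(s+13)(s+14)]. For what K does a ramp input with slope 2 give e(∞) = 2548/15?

15

One free integrator in G(s): this is a type 1 system.
K_v = lim_{s→0} s·G(s) = K / (7·13·14) = (1/1274)·K.
e_ss = 2/K_v = 2548/15 ⇒ K_v = 15/1274 ⇒ K = (15/1274)/(1/1274) = 15.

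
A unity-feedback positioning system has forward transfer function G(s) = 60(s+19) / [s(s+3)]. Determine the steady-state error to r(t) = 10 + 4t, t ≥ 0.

System type = 1 (one pole at s=0). By superposition:
  • 10: tracked with zero error.
  • 4t: e_ss = 4/K_v with K_v=380 → 1/95.
Total e_ss = 1/95.

1/95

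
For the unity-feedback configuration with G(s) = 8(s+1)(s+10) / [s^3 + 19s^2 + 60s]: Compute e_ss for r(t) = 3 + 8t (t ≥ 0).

6

Lowest-order denominator term is 60s, so the open loop has 1 pole at the origin → type 1 system. Treating each term separately:
  • 3: tracked with zero error.
  • 8t: e_ss = 8/K_v with K_v=4/3 → 6.
Total e_ss = 6.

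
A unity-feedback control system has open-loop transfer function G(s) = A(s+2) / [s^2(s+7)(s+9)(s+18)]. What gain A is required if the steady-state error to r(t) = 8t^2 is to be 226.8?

System type = 2 (two poles at s=0).
K_a = lim_{s→0} s^2·G(s) = A·2 / (7·9·18) = (1/567)·A.
e_ss = 16/K_a = 226.8 ⇒ K_a = 40/567 ⇒ A = (40/567)/(1/567) = 40.

40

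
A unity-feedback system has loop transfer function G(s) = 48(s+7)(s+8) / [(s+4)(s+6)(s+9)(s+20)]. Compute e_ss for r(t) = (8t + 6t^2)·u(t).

The open loop has no poles at the origin → type 0 system. Taking each input component in turn:
  • 8t: a type-0 system cannot track it, e_ss → ∞.
  • 6t^2: a type-0 system cannot track it, e_ss → ∞.
The unbounded component dominates.

infinity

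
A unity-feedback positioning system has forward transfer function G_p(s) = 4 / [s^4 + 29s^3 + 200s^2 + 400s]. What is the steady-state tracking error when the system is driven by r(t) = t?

100

The denominator has no term below 400s — 1 pole at s=0, type 1.
K_v = lim_{s→0} s·G_p(s) = 4 / 400 = 0.01.
e_ss = 1/K_v = 1/0.01 = 100.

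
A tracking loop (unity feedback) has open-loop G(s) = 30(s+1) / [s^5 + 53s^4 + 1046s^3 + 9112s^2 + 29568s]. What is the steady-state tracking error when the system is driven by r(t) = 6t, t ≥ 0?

5913.6

Lowest-order denominator term is 29568s, so the open loop has 1 pole at the origin → type 1 system.
K_v = lim_{s→0} s·G(s) = 30·1 / 29568 = 5/4928.
e_ss = 6/K_v = 6/(5/4928) = 5913.6.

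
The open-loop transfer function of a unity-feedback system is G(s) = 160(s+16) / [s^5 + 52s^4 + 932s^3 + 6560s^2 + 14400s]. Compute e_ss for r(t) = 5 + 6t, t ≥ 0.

33.75

Factoring s from the denominator leaves a polynomial with constant term 14400, so the system is type 1. Taking each input component in turn:
  • 5: tracked with zero error.
  • 6t: e_ss = 6/K_v with K_v=8/45 → 33.75.
Total e_ss = 33.75.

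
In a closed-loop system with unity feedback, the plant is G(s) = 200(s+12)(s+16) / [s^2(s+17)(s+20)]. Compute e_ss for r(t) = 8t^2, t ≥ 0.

G(s) has two factors of s in the denominator, so the system is type 2.
K_a = lim_{s→0} s^2·G(s) = 200·12·16 / (17·20) = 1920/17.
r(t) = 8t^2 gives R(s) = 16/s^3.
e_ss = 16/K_a = 16/(1920/17) = 17/120.

17/120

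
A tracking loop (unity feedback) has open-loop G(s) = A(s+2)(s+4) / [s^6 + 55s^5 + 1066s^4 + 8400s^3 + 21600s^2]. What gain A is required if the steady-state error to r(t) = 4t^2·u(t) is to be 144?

150

Factoring s^2 from the denominator leaves a polynomial with constant term 21600, so the system is type 2.
K_a = lim_{s→0} s^2·G(s) = A·2·4 / 21600 = (1/2700)·A.
e_ss = 8/K_a = 144 ⇒ K_a = 1/18 ⇒ A = (1/18)/(1/2700) = 150.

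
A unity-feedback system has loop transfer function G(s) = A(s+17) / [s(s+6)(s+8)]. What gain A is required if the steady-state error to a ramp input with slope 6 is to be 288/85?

5

The open loop has one pole at the origin → type 1 system.
K_v = lim_{s→0} s·G(s) = A·17 / (6·8) = (17/48)·A.
e_ss = 6/K_v = 288/85 ⇒ K_v = 85/48 ⇒ A = (85/48)/(17/48) = 5.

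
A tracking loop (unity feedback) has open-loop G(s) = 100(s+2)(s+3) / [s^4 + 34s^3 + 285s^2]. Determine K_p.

K_p = lim_{s→0} G(s); with 2 poles at the origin the limit diverges, so K_p = ∞.

infinity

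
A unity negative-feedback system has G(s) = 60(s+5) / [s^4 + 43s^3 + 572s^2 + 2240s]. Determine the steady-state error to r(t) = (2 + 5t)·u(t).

The denominator has no term below 2240s — 1 pole at s=0, type 1. By superposition:
  • 2: tracked with zero error.
  • 5t: e_ss = 5/K_v with K_v=15/112 → 112/3.
Total e_ss = 112/3.

112/3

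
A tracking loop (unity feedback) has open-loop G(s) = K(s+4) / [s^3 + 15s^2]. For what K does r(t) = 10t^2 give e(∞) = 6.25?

Factoring s^2 from the denominator leaves a polynomial with constant term 15, so the system is type 2.
K_a = lim_{s→0} s^2·G(s) = K·4 / 15 = (4/15)·K.
e_ss = 20/K_a = 6.25 ⇒ K_a = 3.2 ⇒ K = 3.2/(4/15) = 12.

12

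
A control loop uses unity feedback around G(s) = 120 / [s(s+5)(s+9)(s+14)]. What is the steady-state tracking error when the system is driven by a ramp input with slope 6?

G(s) has one factor of s in the denominator, so the system is type 1.
K_v = lim_{s→0} s·G(s) = 120 / (5·9·14) = 4/21.
e_ss = 6/K_v = 6/(4/21) = 31.5.

31.5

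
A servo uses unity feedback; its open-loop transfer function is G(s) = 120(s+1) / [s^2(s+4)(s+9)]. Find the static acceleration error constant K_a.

Two free integrators in G(s): this is a type 2 system.
K_a = lim_{s→0} s^2·G(s) = 120·1 / (4·9) = 10/3.

10/3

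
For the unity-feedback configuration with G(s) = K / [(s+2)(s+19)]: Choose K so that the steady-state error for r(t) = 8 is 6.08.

No free integrators in G(s): this is a type 0 system.
K_p = lim_{s→0} G(s) = K / (2·19) = (1/38)·K.
e_ss = 8/(1 + K_p) = 6.08 ⇒ 1 + (1/38)·K = 25/19 ⇒ K = 12.

12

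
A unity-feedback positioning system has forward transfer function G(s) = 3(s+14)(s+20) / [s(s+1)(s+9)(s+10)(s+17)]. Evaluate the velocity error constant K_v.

28/51

System type = 1 (one pole at s=0).
K_v = lim_{s→0} s·G(s) = 3·14·20 / (1·9·10·17) = 28/51.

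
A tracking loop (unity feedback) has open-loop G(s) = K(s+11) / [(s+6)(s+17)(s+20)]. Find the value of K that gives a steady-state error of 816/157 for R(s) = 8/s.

G(s) has no factors of s in the denominator, so the system is type 0.
K_p = lim_{s→0} G(s) = K·11 / (6·17·20) = (11/2040)·K.
e_ss = 8/(1 + K_p) = 816/157 ⇒ 1 + (11/2040)·K = 157/102 ⇒ K = 100.

100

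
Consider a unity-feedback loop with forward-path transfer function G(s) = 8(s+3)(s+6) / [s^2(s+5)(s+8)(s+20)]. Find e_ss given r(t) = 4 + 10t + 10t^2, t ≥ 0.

System type = 2 (two poles at s=0). Taking each input component in turn:
  • 4: tracked with zero error.
  • 10t: tracked with zero error.
  • 10t^2: e_ss = 20/K_a with K_a=0.18 → 1000/9.
Total e_ss = 1000/9.

1000/9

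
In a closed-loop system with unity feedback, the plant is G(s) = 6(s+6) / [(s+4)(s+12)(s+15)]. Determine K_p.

0.05

G(s) has no factors of s in the denominator, so the system is type 0.
K_p = lim_{s→0} G(s) = 6·6 / (4·12·15) = 0.05.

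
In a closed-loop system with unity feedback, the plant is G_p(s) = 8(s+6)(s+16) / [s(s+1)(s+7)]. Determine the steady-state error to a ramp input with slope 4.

7/192

System type = 1 (one pole at s=0).
K_v = lim_{s→0} s·G_p(s) = 8·6·16 / (1·7) = 768/7.
e_ss = 4/K_v = 4/(768/7) = 7/192.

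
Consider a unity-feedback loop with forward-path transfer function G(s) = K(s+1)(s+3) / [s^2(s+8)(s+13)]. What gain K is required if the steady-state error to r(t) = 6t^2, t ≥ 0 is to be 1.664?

250

System type = 2 (two poles at s=0).
K_a = lim_{s→0} s^2·G(s) = K·1·3 / (8·13) = (3/104)·K.
e_ss = 12/K_a = 1.664 ⇒ K_a = 375/52 ⇒ K = (375/52)/(3/104) = 250.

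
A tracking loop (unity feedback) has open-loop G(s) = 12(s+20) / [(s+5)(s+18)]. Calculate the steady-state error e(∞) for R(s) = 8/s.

System type = 0 (no poles at s=0).
K_p = lim_{s→0} G(s) = 12·20 / (5·18) = 8/3.
e_ss = 8/(1 + K_p) = 8/(11/3) = 24/11.

24/11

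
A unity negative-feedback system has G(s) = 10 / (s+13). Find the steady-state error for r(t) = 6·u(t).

G(s) has no factors of s in the denominator, so the system is type 0.
K_p = lim_{s→0} G(s) = 10 / (13) = 10/13.
e_ss = 6/(1 + K_p) = 6/(23/13) = 78/23.

78/23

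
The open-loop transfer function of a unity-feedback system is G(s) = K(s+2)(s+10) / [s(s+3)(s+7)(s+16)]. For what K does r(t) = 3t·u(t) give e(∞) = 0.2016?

250

System type = 1 (one pole at s=0).
K_v = lim_{s→0} s·G(s) = K·2·10 / (3·7·16) = (5/84)·K.
e_ss = 3/K_v = 0.2016 ⇒ K_v = 625/42 ⇒ K = (625/42)/(5/84) = 250.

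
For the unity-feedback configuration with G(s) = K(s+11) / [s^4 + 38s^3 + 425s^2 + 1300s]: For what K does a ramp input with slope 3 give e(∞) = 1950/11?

2

The denominator has no term below 1300s — 1 pole at s=0, type 1.
K_v = lim_{s→0} s·G(s) = K·11 / 1300 = (11/1300)·K.
e_ss = 3/K_v = 1950/11 ⇒ K_v = 11/650 ⇒ K = (11/650)/(11/1300) = 2.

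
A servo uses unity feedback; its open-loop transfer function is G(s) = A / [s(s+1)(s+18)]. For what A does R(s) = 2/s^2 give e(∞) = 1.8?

20

System type = 1 (one pole at s=0).
K_v = lim_{s→0} s·G(s) = A / (1·18) = (1/18)·A.
e_ss = 2/K_v = 1.8 ⇒ K_v = 10/9 ⇒ A = (10/9)/(1/18) = 20.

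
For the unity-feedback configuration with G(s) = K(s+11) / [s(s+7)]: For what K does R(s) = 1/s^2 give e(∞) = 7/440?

40

G(s) has one factor of s in the denominator, so the system is type 1.
K_v = lim_{s→0} s·G(s) = K·11 / (7) = (11/7)·K.
e_ss = 1/K_v = 7/440 ⇒ K_v = 440/7 ⇒ K = (440/7)/(11/7) = 40.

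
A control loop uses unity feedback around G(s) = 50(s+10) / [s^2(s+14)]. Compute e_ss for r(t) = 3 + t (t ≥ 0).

0

Two free integrators in G(s): this is a type 2 system. By superposition:
  • 3: tracked with zero error.
  • t: tracked with zero error.
Total e_ss = 0.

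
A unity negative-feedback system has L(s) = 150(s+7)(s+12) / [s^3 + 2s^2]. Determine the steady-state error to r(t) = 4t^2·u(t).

2/1575

Factoring s^2 from the denominator leaves a polynomial with constant term 2, so the system is type 2.
K_a = lim_{s→0} s^2·L(s) = 150·7·12 / 2 = 6300.
r(t) = 4t^2 gives R(s) = 8/s^3.
e_ss = 8/K_a = 8/6300 = 2/1575.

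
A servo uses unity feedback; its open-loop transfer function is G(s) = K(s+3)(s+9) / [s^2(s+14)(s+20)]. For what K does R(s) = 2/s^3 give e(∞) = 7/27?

80

Two free integrators in G(s): this is a type 2 system.
K_a = lim_{s→0} s^2·G(s) = K·3·9 / (14·20) = (27/280)·K.
e_ss = 2/K_a = 7/27 ⇒ K_a = 54/7 ⇒ K = (54/7)/(27/280) = 80.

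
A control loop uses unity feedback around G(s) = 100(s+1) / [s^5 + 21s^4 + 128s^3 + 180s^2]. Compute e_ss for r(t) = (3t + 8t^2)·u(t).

Factoring s^2 from the denominator leaves a polynomial with constant term 180, so the system is type 2. Treating each term separately:
  • 3t: tracked with zero error.
  • 8t^2: e_ss = 16/K_a with K_a=5/9 → 28.8.
Total e_ss = 28.8.

28.8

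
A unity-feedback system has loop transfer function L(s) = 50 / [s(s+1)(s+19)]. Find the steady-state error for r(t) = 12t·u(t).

L(s) has one factor of s in the denominator, so the system is type 1.
K_v = lim_{s→0} s·L(s) = 50 / (1·19) = 50/19.
e_ss = 12/K_v = 12/(50/19) = 4.56.

4.56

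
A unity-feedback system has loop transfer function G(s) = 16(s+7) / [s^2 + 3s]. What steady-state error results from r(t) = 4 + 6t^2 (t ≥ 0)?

infinity

Factoring s from the denominator leaves a polynomial with constant term 3, so the system is type 1. By superposition:
  • 4: tracked with zero error.
  • 6t^2: a type-1 system cannot track it, e_ss → ∞.
The unbounded component dominates.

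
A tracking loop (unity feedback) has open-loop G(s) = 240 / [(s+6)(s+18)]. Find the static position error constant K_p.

20/9

G(s) has no factors of s in the denominator, so the system is type 0.
K_p = lim_{s→0} G(s) = 240 / (6·18) = 20/9.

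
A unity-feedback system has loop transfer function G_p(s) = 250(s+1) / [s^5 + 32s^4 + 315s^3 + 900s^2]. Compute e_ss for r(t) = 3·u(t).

0

The denominator has no term below 900s^2 — 2 poles at s=0, type 2.
K_p = ∞ for a type-2 system; e_ss to a step is zero.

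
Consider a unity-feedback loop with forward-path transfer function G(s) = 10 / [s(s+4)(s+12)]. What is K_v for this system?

The open loop has one pole at the origin → type 1 system.
K_v = lim_{s→0} s·G(s) = 10 / (4·12) = 5/24.

5/24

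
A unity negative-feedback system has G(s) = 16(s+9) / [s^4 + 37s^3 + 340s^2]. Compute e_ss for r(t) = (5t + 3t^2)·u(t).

85/6

The denominator has no term below 340s^2 — 2 poles at s=0, type 2. Taking each input component in turn:
  • 5t: tracked with zero error.
  • 3t^2: e_ss = 6/K_a with K_a=36/85 → 85/6.
Total e_ss = 85/6.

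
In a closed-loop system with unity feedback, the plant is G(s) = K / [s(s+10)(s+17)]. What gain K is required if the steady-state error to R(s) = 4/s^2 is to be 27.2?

One free integrator in G(s): this is a type 1 system.
K_v = lim_{s→0} s·G(s) = K / (10·17) = (1/170)·K.
e_ss = 4/K_v = 27.2 ⇒ K_v = 5/34 ⇒ K = (5/34)/(1/170) = 25.

25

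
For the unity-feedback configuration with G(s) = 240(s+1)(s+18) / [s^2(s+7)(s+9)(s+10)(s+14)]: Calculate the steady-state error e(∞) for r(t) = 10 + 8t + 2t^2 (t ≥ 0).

49/6

The open loop has two poles at the origin → type 2 system. By superposition:
  • 10: tracked with zero error.
  • 8t: tracked with zero error.
  • 2t^2: e_ss = 4/K_a with K_a=24/49 → 49/6.
Total e_ss = 49/6.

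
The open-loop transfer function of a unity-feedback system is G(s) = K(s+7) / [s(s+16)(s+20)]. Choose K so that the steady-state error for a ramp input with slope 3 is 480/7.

2

One free integrator in G(s): this is a type 1 system.
K_v = lim_{s→0} s·G(s) = K·7 / (16·20) = (7/320)·K.
e_ss = 3/K_v = 480/7 ⇒ K_v = 7/160 ⇒ K = (7/160)/(7/320) = 2.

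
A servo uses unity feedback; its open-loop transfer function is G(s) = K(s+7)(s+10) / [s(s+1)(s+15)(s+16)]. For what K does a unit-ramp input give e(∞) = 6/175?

One free integrator in G(s): this is a type 1 system.
K_v = lim_{s→0} s·G(s) = K·7·10 / (1·15·16) = (7/24)·K.
e_ss = 1/K_v = 6/175 ⇒ K_v = 175/6 ⇒ K = (175/6)/(7/24) = 100.

100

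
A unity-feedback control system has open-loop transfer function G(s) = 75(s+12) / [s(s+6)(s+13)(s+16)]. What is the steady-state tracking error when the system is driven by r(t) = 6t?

G(s) has one factor of s in the denominator, so the system is type 1.
K_v = lim_{s→0} s·G(s) = 75·12 / (6·13·16) = 75/104.
e_ss = 6/K_v = 6/(75/104) = 8.32.

8.32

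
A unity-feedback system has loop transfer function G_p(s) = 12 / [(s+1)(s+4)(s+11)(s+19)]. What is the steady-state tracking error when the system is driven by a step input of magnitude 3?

627/212

System type = 0 (no poles at s=0).
K_p = lim_{s→0} G_p(s) = 12 / (1·4·11·19) = 3/209.
e_ss = 3/(1 + K_p) = 3/(212/209) = 627/212.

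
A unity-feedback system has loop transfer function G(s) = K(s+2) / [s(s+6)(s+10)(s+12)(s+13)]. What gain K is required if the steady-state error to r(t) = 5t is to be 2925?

One free integrator in G(s): this is a type 1 system.
K_v = lim_{s→0} s·G(s) = K·2 / (6·10·12·13) = (1/4680)·K.
e_ss = 5/K_v = 2925 ⇒ K_v = 1/585 ⇒ K = (1/585)/(1/4680) = 8.

8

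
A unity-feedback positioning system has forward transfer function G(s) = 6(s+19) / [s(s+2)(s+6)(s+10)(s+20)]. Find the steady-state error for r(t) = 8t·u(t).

G(s) has one factor of s in the denominator, so the system is type 1.
K_v = lim_{s→0} s·G(s) = 6·19 / (2·6·10·20) = 0.0475.
e_ss = 8/K_v = 8/0.0475 = 3200/19.

3200/19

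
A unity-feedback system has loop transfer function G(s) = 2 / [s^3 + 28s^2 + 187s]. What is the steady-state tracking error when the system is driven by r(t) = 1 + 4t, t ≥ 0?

The denominator has no term below 187s — 1 pole at s=0, type 1. By superposition:
  • 1: tracked with zero error.
  • 4t: e_ss = 4/K_v with K_v=2/187 → 374.
Total e_ss = 374.

374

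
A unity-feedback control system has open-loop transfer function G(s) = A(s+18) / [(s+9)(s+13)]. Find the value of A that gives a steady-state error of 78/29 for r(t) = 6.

8

No free integrators in G(s): this is a type 0 system.
K_p = lim_{s→0} G(s) = A·18 / (9·13) = (2/13)·A.
e_ss = 6/(1 + K_p) = 78/29 ⇒ 1 + (2/13)·A = 29/13 ⇒ A = 8.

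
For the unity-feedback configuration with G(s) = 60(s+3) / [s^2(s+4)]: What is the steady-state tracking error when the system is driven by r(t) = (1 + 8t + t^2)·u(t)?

The open loop has two poles at the origin → type 2 system. Taking each input component in turn:
  • 1: tracked with zero error.
  • 8t: tracked with zero error.
  • t^2: e_ss = 2/K_a with K_a=45 → 2/45.
Total e_ss = 2/45.

2/45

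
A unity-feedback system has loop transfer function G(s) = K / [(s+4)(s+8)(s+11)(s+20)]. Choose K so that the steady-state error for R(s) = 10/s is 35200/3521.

The open loop has no poles at the origin → type 0 system.
K_p = lim_{s→0} G(s) = K / (4·8·11·20) = (1/7040)·K.
e_ss = 10/(1 + K_p) = 35200/3521 ⇒ 1 + (1/7040)·K = 3521/3520 ⇒ K = 2.

2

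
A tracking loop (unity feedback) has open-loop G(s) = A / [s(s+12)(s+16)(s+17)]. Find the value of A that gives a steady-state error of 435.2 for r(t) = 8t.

The open loop has one pole at the origin → type 1 system.
K_v = lim_{s→0} s·G(s) = A / (12·16·17) = (1/3264)·A.
e_ss = 8/K_v = 435.2 ⇒ K_v = 5/272 ⇒ A = (5/272)/(1/3264) = 60.

60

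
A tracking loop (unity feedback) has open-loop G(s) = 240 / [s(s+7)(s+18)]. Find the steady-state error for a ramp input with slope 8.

G(s) has one factor of s in the denominator, so the system is type 1.
K_v = lim_{s→0} s·G(s) = 240 / (7·18) = 40/21.
e_ss = 8/K_v = 8/(40/21) = 4.2.

4.2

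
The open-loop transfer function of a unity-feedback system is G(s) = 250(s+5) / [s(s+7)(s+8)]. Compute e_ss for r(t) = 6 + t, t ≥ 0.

0.0448

One free integrator in G(s): this is a type 1 system. Taking each input component in turn:
  • 6: tracked with zero error.
  • t: e_ss = 1/K_v with K_v=625/28 → 0.0448.
Total e_ss = 0.0448.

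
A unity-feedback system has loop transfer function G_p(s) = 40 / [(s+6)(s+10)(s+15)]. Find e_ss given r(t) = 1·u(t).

G_p(s) has no factors of s in the denominator, so the system is type 0.
K_p = lim_{s→0} G_p(s) = 40 / (6·10·15) = 2/45.
e_ss = 1/(1 + K_p) = 1/(47/45) = 45/47.

45/47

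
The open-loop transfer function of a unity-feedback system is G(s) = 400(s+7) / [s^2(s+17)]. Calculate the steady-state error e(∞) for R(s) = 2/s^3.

Two free integrators in G(s): this is a type 2 system.
K_a = lim_{s→0} s^2·G(s) = 400·7 / (17) = 2800/17.
r(t) = t^2 gives R(s) = 2/s^3.
e_ss = 2/K_a = 2/(2800/17) = 17/1400.

17/1400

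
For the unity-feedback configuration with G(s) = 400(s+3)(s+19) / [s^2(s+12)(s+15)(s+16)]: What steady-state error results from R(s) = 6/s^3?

Two free integrators in G(s): this is a type 2 system.
K_a = lim_{s→0} s^2·G(s) = 400·3·19 / (12·15·16) = 95/12.
r(t) = 3t^2 gives R(s) = 6/s^3.
e_ss = 6/K_a = 6/(95/12) = 72/95.

72/95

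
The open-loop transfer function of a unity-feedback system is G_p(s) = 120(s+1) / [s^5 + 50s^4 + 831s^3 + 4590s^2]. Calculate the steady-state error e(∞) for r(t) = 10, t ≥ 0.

Lowest-order denominator term is 4590s^2, so the open loop has 2 poles at the origin → type 2 system.
A type-2 system has K_p = ∞, so it tracks a step input with zero steady-state error.

0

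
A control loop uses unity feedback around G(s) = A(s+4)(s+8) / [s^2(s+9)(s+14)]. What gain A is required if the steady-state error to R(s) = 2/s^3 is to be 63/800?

100

The open loop has two poles at the origin → type 2 system.
K_a = lim_{s→0} s^2·G(s) = A·4·8 / (9·14) = (16/63)·A.
e_ss = 2/K_a = 63/800 ⇒ K_a = 1600/63 ⇒ A = (1600/63)/(16/63) = 100.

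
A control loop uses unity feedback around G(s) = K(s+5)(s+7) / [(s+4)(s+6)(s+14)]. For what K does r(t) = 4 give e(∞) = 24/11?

8

G(s) has no factors of s in the denominator, so the system is type 0.
K_p = lim_{s→0} G(s) = K·5·7 / (4·6·14) = (5/48)·K.
e_ss = 4/(1 + K_p) = 24/11 ⇒ 1 + (5/48)·K = 11/6 ⇒ K = 8.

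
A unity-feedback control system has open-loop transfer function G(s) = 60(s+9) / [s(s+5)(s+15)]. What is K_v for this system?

One free integrator in G(s): this is a type 1 system.
K_v = lim_{s→0} s·G(s) = 60·9 / (5·15) = 7.2.

7.2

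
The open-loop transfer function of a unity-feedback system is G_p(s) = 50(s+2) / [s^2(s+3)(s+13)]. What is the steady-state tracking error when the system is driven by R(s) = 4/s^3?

1.56

The open loop has two poles at the origin → type 2 system.
K_a = lim_{s→0} s^2·G_p(s) = 50·2 / (3·13) = 100/39.
r(t) = 2t^2 gives R(s) = 4/s^3.
e_ss = 4/K_a = 4/(100/39) = 1.56.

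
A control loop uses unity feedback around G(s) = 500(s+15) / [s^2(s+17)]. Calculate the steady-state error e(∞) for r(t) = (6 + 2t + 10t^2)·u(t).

G(s) has two factors of s in the denominator, so the system is type 2. By superposition:
  • 6: tracked with zero error.
  • 2t: tracked with zero error.
  • 10t^2: e_ss = 20/K_a with K_a=7500/17 → 17/375.
Total e_ss = 17/375.

17/375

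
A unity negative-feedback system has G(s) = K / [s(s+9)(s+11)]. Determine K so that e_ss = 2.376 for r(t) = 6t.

250

One free integrator in G(s): this is a type 1 system.
K_v = lim_{s→0} s·G(s) = K / (9·11) = (1/99)·K.
e_ss = 6/K_v = 2.376 ⇒ K_v = 250/99 ⇒ K = (250/99)/(1/99) = 250.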